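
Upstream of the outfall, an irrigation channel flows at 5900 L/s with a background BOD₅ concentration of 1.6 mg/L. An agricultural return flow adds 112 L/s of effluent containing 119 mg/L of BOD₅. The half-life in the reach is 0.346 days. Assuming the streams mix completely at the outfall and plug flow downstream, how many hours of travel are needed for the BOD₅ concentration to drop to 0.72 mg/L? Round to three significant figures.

After mixing, C = (5900·1.600 + 112.0·119.0) / 6012 = 22770/6012 = 3.787 mg/L.
Half-life 0.346 d → k = ln 2 / 0.346 = 2.003 d⁻¹.
3.787·exp(−k·t) = 0.72 → t = ln(3.787/0.72)/k = 71600 s = 19.89 h.

19.9 h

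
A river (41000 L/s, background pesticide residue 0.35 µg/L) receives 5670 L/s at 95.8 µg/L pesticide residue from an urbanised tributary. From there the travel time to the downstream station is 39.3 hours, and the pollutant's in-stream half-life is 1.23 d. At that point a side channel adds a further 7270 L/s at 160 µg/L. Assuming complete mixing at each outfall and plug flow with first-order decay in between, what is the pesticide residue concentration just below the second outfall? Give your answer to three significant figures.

After mixing, C = (41000·0.3500 + 5670·95.80) / 46670 = 557500/46670 = 11.95 µg/L; combined flow 46670 L/s.
Half-life 1.23 d → k = ln 2 / 1.23 = 0.5635 d⁻¹.
Decay over the reach: 11.95·exp(−kt) = 11.95·0.3974 = 4.748 µg/L.
Second outfall: C = (46670·4.748 + 7270·160.0)/53940 = 25.67 µg/L.

25.7 µg/L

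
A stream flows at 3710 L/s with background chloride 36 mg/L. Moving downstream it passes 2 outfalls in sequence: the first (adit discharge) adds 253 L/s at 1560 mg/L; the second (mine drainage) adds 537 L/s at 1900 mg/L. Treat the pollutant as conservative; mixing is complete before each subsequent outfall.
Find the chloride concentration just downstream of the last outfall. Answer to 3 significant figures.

Below outfall 1: Q → 3963 L/s, C = (3710·36.00 + 253.0·1560)/3963 = 133.3 mg/L.
Below outfall 2: Q → 4500 L/s, C = (3963·133.3 + 537.0·1900)/4500 = 344.1 mg/L.

344 mg/L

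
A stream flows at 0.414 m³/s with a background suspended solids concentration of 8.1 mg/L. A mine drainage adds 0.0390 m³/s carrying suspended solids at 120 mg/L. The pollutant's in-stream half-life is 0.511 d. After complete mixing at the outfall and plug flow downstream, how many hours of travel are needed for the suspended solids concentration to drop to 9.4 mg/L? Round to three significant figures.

Conservation of mass: C = (0.4140·8.100 + 0.03900·120.0) / 0.4530 = 8.033/0.4530 = 17.73 mg/L.
Half-life 0.511 d → k = ln 2 / 0.511 = 1.356 d⁻¹.
17.73·exp(−k·t) = 9.4 → t = ln(17.73/9.4)/k = 40430 s = 11.23 h.

11.2 h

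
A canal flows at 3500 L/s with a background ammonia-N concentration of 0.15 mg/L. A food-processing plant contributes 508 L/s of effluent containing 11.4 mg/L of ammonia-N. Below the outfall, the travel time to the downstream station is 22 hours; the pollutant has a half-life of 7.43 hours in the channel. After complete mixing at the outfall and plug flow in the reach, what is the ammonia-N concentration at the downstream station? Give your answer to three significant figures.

0.202 mg/L

After mixing, C = (3500·0.1500 + 508.0·11.40) / 4008 = 6316/4008 = 1.576 mg/L.
Half-life 7.43 h → k = ln 2 / 7.43 = 0.09329 h⁻¹ = 2.239 d⁻¹.
After decay, C = 1.576 × e^(−kt) = 1.576 × 0.1284 = 0.2024 mg/L.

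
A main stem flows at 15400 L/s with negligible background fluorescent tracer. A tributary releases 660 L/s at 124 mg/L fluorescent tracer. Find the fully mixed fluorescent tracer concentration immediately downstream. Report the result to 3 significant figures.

Conservation of mass: C = (15400·0 + 660.0·124.0) / 16060 = 81840/16060 = 5.096 mg/L.

5.10 mg/L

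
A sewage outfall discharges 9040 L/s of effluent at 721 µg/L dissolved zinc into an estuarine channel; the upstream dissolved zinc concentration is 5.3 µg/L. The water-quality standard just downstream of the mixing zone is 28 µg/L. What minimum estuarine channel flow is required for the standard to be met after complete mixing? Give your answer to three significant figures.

276000 L/s

Set C_mix = 28: (Q·5.300 + 9040·721.0) / (Q + 9040) = 28
→ Q = 9040·(721.0 − 28)/(28 − 5.300) = 276000 L/s.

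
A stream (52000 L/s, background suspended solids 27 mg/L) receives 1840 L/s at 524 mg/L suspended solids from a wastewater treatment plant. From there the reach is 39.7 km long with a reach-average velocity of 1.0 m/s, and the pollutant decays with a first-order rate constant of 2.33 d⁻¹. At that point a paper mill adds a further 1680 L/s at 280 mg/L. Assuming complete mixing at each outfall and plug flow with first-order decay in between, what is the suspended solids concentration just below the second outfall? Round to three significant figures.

Conservation of mass: C = (52000·27.00 + 1840·524.0) / 53840 = 2368000/53840 = 43.99 mg/L; combined flow 53840 L/s.
Travel time t = 39.7·1000 / 1.0 = 39700 s = 11.03 h.
First-order decay: C = 43.99·exp(−k·t) = 43.99·0.3428 = 15.08 mg/L.
Second outfall: C = (53840·15.08 + 1680·280.0)/55520 = 23.09 mg/L.

23.1 mg/L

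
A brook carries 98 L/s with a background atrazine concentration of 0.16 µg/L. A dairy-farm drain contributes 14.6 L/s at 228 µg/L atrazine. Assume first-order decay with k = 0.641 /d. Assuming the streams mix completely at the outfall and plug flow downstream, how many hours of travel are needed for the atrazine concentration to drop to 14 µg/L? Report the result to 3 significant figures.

28.2 h

After mixing, C = (98.00·0.1600 + 14.60·228.0) / 112.6 = 3344/112.6 = 29.70 µg/L.
29.70·exp(−k·t) = 14 → t = ln(29.70/14)/k = 101400 s = 28.16 h.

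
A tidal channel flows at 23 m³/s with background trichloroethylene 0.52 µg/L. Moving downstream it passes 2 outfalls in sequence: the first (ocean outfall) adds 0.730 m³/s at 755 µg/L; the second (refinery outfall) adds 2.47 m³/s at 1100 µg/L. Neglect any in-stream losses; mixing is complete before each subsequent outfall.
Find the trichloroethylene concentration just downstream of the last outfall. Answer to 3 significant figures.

125 µg/L

Outfall 1: combined Q = 23.73 m³/s; C = (23.00·0.5200 + 0.7300·755.0)/23.73 = 23.73 µg/L.
Outfall 2: combined Q = 26.20 m³/s; C = (23.73·23.73 + 2.470·1100)/26.20 = 125.2 µg/L.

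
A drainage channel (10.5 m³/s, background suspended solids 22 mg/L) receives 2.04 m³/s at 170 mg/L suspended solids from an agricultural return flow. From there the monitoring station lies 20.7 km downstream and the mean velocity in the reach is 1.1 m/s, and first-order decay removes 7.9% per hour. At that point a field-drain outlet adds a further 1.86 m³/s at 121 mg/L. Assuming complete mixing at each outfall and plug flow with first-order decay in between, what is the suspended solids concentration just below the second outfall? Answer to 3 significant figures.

41.7 mg/L

After mixing, C = (10.50·22.00 + 2.040·170.0) / 12.54 = 577.8/12.54 = 46.08 mg/L; combined flow 12.54 m³/s.
Travel time t = 20.7·1000 / 1.1 = 18820 s = 5.227 h.
7.9%/h lost → k = −ln(1 − 0.079) = 0.08230 h⁻¹.
Applying C = C₀e^(−kt): 46.08 × 0.6504 = 29.97 mg/L.
Second outfall: C = (12.54·29.97 + 1.860·121.0)/14.40 = 41.73 mg/L.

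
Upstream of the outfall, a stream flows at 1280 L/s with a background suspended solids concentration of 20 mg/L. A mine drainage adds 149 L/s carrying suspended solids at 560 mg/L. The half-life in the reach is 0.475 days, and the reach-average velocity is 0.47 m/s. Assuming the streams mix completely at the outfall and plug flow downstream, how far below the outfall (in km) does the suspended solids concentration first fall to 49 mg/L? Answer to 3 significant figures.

12.3 km

Mass balance: C = (1280·20.00 + 149.0·560.0) / 1429 = 109000/1429 = 76.31 mg/L.
Half-life 0.475 d → k = ln 2 / 0.475 = 1.459 d⁻¹.
Set 76.31·exp(−k·t) = 49 → t = ln(76.31/49)/k = 26220 s = 7.285 h.
Distance = v·t = 0.47·26220 = 12330 m = 12.33 km.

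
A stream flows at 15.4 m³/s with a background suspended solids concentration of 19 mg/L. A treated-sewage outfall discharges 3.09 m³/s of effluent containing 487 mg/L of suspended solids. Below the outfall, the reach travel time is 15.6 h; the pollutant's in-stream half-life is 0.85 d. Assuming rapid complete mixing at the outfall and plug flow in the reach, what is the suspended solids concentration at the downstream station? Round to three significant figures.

57.2 mg/L

Mass balance: C = (15.40·19.00 + 3.090·487.0) / 18.49 = 1797/18.49 = 97.21 mg/L.
Half-life 0.85 d → k = ln 2 / 0.85 = 0.8155 d⁻¹.
Applying C = C₀e^(−kt): 97.21 × 0.5886 = 57.22 mg/L.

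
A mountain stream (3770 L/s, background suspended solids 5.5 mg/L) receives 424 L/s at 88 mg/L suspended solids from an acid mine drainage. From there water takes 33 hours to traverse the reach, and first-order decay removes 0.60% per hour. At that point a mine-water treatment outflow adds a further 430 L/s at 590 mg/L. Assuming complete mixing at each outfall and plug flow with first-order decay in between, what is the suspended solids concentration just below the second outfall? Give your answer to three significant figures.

65.2 mg/L

Flow-weighted average: C = (3770·5.500 + 424.0·88.00) / 4194 = 58050/4194 = 13.84 mg/L; combined flow 4194 L/s.
0.60%/h lost → k = −ln(1 − 0.006) = 0.006018 h⁻¹.
After decay, C = 13.84 × e^(−kt) = 13.84 × 0.8199 = 11.35 mg/L.
Second outfall: C = (4194·11.35 + 430.0·590.0)/4624 = 65.16 mg/L.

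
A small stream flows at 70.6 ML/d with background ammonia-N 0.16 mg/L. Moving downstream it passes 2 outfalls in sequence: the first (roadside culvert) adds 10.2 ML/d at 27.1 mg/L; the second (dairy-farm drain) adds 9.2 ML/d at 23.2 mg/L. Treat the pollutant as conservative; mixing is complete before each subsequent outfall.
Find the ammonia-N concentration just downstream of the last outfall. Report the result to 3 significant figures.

5.57 mg/L

Below outfall 1: Q → 80.80 ML/d, C = (70.60·0.1600 + 10.20·27.10)/80.80 = 3.561 mg/L.
Below outfall 2: Q → 90.00 ML/d, C = (80.80·3.561 + 9.200·23.20)/90.00 = 5.568 mg/L.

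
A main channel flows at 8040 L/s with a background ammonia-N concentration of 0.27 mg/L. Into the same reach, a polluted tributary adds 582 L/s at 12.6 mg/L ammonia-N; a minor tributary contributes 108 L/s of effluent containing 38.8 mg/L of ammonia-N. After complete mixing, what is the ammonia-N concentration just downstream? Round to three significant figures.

1.57 mg/L

After mixing, C = (8040·0.2700 + 582.0·12.60 + 108.0·38.80) / 8730 = 13690/8730 = 1.569 mg/L.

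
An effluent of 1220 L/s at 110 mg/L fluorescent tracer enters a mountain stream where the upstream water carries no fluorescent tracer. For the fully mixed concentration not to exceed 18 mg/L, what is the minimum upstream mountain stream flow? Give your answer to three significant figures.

6240 L/s

Set C_mix = 18: (Q·0 + 1220·110.0) / (Q + 1220) = 18
→ Q = 1220·(110.0 − 18)/(18 − 0) = 6236 L/s.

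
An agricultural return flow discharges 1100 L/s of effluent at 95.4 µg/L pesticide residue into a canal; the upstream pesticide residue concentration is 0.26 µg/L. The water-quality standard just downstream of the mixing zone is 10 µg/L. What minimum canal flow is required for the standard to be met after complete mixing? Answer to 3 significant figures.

Set C_mix = 10: (Q·0.2600 + 1100·95.40) / (Q + 1100) = 10
→ Q = 1100·(95.40 − 10)/(10 − 0.2600) = 9645 L/s.

9640 L/s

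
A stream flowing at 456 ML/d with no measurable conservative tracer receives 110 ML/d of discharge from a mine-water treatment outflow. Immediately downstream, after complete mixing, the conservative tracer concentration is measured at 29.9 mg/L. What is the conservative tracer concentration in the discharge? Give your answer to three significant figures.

Mass balance: 456.0·0 + 110.0·Cₑ = 566.0·29.90
→ Cₑ = (566.0·29.90 − 456.0·0) / 110.0 = 153.8 mg/L.

154 mg/L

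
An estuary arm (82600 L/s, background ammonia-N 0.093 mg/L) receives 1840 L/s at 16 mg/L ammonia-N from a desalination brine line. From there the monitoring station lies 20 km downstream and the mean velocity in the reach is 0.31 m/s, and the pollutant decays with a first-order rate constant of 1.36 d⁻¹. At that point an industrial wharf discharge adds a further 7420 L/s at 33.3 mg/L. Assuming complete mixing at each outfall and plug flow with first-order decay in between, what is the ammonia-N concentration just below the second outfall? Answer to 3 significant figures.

2.84 mg/L

After mixing, C = (82600·0.09300 + 1840·16.00) / 84440 = 37120/84440 = 0.4396 mg/L; combined flow 84440 L/s.
Travel time t = 20·1000 / 0.31 = 64520 s = 17.92 h.
First-order decay: C = 0.4396·exp(−k·t) = 0.4396·0.3622 = 0.1592 mg/L.
At the second outfall, C = (84440·0.1592 + 7420·33.30) / (84440 + 7420) = 2.836 mg/L.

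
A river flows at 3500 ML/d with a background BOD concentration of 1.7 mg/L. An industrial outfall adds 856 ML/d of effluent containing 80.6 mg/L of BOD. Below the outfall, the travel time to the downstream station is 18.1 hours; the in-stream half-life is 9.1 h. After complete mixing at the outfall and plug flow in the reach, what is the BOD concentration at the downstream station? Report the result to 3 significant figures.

4.33 mg/L

Flow-weighted average: C = (3500·1.700 + 856.0·80.60) / 4356 = 74940/4356 = 17.20 mg/L.
Half-life 9.1 h → k = ln 2 / 9.1 = 0.07617 h⁻¹ = 1.828 d⁻¹.
After decay, C = 17.20 × e^(−kt) = 17.20 × 0.2519 = 4.334 mg/L.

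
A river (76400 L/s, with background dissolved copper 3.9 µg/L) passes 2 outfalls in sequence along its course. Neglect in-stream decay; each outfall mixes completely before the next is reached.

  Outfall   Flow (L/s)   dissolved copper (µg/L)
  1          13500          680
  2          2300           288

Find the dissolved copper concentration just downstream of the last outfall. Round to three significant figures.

Outfall 1: combined Q = 89900 L/s; C = (76400·3.900 + 13500·680.0)/89900 = 105.4 µg/L.
Outfall 2: combined Q = 92200 L/s; C = (89900·105.4 + 2300·288.0)/92200 = 110.0 µg/L.

110 µg/L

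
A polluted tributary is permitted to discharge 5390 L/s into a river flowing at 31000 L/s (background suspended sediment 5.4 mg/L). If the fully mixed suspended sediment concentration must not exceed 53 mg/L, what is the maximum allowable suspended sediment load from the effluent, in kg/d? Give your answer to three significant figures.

Mass balance at the limit: 31000·5.400 + 5390·Cₑ = 36390·53 → Cₑ = 326.8 mg/L.
5390 L/s = 5.390 m³/s. Load = 5.390 m³/s × 326.8 g/m³ × 86 400 s/d = 152200 kg/d.

152000 kg/d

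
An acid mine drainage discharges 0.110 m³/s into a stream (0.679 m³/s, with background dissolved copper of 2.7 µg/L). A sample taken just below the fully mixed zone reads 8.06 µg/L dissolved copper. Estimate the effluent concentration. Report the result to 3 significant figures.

41.1 µg/L

Mass balance: 0.6790·2.700 + 0.1100·Cₑ = 0.7890·8.060
→ Cₑ = (0.7890·8.060 − 0.6790·2.700) / 0.1100 = 41.15 µg/L.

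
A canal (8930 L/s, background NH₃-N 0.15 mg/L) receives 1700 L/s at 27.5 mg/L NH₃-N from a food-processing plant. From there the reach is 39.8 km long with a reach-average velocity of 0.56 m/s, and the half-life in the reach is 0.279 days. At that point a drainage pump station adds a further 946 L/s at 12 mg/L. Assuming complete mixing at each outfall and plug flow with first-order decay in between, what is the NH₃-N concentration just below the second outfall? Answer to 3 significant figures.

Mixed concentration C = ΣQC/ΣQ = (8930·0.1500 + 1700·27.50) / 10630 = 48090/10630 = 4.524 mg/L; combined flow 10630 L/s.
Travel time t = 39.8·1000 / 0.56 = 71070 s = 19.74 h.
Half-life 0.279 d → k = ln 2 / 0.279 = 2.484 d⁻¹.
After decay, C = 4.524 × e^(−kt) = 4.524 × 0.1296 = 0.5861 mg/L.
Second outfall: C = (10630·0.5861 + 946.0·12.00)/11580 = 1.519 mg/L.

1.52 mg/L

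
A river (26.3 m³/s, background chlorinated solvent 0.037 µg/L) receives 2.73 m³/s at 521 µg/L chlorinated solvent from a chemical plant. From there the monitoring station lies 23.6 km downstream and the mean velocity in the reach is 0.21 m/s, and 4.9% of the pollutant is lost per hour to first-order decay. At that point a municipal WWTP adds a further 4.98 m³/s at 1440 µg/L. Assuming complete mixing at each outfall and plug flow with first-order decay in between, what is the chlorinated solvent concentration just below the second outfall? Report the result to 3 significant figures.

220 µg/L

Flow-weighted average: C = (26.30·0.03700 + 2.730·521.0) / 29.03 = 1423/29.03 = 49.03 µg/L; combined flow 29.03 m³/s.
Travel time t = 23.6·1000 / 0.21 = 112400 s = 31.22 h.
4.9%/h lost → k = −ln(1 − 0.049) = 0.05024 h⁻¹.
After decay, C = 49.03 × e^(−kt) = 49.03 × 0.2084 = 10.22 µg/L.
At the second outfall, C = (29.03·10.22 + 4.980·1440) / (29.03 + 4.980) = 219.6 µg/L.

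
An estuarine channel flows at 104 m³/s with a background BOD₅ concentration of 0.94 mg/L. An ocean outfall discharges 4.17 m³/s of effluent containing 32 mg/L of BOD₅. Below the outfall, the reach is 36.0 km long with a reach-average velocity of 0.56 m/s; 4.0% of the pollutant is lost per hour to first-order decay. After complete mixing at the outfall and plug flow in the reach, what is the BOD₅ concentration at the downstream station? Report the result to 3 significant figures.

1.03 mg/L

Mass balance: C = (104.0·0.9400 + 4.170·32.00) / 108.2 = 231.2/108.2 = 2.137 mg/L.
Travel time t = 36.0·1000 / 0.56 = 64290 s = 17.86 h.
4.0%/h lost → k = −ln(1 − 0.04) = 0.04082 h⁻¹.
Decay over the reach: 2.137·exp(−kt) = 2.137·0.4824 = 1.031 mg/L.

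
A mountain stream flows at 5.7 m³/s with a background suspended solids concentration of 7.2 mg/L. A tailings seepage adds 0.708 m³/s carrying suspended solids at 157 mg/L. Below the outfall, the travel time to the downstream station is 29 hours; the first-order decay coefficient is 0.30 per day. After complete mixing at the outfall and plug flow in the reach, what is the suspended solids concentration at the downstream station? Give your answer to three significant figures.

16.5 mg/L

Conservation of mass: C = (5.700·7.200 + 0.7080·157.0) / 6.408 = 152.2/6.408 = 23.75 mg/L.
Decay over the reach: 23.75·exp(−kt) = 23.75·0.6959 = 16.53 mg/L.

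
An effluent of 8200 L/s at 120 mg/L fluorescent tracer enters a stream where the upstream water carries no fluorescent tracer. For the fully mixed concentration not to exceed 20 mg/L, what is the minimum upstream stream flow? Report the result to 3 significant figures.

41000 L/s

Set C_mix = 20: (Q·0 + 8200·120.0) / (Q + 8200) = 20
→ Q = 8200·(120.0 − 20)/(20 − 0) = 41000 L/s.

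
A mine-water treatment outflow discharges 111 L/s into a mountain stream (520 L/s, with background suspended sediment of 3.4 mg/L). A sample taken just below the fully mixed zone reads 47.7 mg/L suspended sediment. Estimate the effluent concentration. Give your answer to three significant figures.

Mass balance: 520.0·3.400 + 111.0·Cₑ = 631.0·47.70
→ Cₑ = (631.0·47.70 − 520.0·3.400) / 111.0 = 255.2 mg/L.

255 mg/L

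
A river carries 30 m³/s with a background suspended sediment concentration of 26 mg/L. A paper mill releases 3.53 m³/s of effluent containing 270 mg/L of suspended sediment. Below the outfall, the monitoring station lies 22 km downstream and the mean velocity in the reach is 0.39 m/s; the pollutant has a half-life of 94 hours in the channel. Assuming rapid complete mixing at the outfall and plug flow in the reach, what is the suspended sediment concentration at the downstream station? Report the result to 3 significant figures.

Conservation of mass: C = (30.00·26.00 + 3.530·270.0) / 33.53 = 1733/33.53 = 51.69 mg/L.
Travel time t = 22·1000 / 0.39 = 56410 s = 15.67 h.
Half-life 94 h → k = ln 2 / 94 = 0.007374 h⁻¹ = 0.1770 d⁻¹.
Decay over the reach: 51.69·exp(−kt) = 51.69·0.8909 = 46.05 mg/L.

46.0 mg/L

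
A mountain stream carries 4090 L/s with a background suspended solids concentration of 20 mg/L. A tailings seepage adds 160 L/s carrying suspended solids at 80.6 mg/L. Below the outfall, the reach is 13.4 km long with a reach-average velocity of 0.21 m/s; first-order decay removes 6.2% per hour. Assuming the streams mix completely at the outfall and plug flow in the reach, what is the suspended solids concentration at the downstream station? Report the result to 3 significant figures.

Flow-weighted average: C = (4090·20.00 + 160.0·80.60) / 4250 = 94700/4250 = 22.28 mg/L.
Travel time t = 13.4·1000 / 0.21 = 63810 s = 17.72 h.
6.2%/h lost → k = −ln(1 − 0.062) = 0.06401 h⁻¹.
Decay over the reach: 22.28·exp(−kt) = 22.28·0.3216 = 7.165 mg/L.

7.17 mg/L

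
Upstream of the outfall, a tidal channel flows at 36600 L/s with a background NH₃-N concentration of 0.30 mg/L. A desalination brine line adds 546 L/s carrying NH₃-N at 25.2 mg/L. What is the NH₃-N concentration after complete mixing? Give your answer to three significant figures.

Conservation of mass: C = (36600·0.3000 + 546.0·25.20) / 37150 = 24740/37150 = 0.6660 mg/L.

0.666 mg/L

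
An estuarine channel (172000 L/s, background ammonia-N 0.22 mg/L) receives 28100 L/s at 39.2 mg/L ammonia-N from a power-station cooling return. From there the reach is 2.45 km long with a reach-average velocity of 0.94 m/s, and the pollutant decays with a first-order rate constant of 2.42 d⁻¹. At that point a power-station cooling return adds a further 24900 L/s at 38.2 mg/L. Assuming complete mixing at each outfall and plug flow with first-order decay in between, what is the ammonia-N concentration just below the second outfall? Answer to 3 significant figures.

8.93 mg/L

Flow-weighted average: C = (172000·0.2200 + 28100·39.20) / 200100 = 1139000/200100 = 5.694 mg/L; combined flow 200100 L/s.
Travel time t = 2.45·1000 / 0.94 = 2606 s = 0.7240 h.
First-order decay: C = 5.694·exp(−k·t) = 5.694·0.9296 = 5.293 mg/L.
At the second outfall, C = (200100·5.293 + 24900·38.20) / (200100 + 24900) = 8.935 mg/L.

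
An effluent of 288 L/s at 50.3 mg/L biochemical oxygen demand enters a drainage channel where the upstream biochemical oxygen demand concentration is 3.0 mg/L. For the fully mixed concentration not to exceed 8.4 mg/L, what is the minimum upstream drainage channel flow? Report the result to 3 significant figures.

Set C_mix = 8.4: (Q·3.000 + 288.0·50.30) / (Q + 288.0) = 8.4
→ Q = 288.0·(50.30 − 8.4)/(8.4 − 3.000) = 2235 L/s.

2230 L/s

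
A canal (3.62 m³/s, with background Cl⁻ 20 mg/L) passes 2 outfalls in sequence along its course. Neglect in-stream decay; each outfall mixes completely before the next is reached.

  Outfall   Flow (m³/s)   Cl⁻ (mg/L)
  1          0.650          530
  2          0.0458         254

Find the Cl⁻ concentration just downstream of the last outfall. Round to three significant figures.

Below outfall 1: Q → 4.270 m³/s, C = (3.620·20.00 + 0.6500·530.0)/4.270 = 97.63 mg/L.
Below outfall 2: Q → 4.316 m³/s, C = (4.270·97.63 + 0.04580·254.0)/4.316 = 99.29 mg/L.

99.3 mg/L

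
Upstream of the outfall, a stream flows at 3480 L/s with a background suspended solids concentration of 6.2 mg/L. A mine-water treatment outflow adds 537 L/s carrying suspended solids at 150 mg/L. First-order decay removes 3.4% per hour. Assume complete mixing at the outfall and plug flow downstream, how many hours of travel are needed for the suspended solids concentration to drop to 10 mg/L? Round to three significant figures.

27.0 h

Conservation of mass: C = (3480·6.200 + 537.0·150.0) / 4017 = 102100/4017 = 25.42 mg/L.
3.4%/h lost → k = −ln(1 − 0.034) = 0.03459 h⁻¹.
25.42·exp(−k·t) = 10 → t = ln(25.42/10)/k = 97110 s = 26.97 h.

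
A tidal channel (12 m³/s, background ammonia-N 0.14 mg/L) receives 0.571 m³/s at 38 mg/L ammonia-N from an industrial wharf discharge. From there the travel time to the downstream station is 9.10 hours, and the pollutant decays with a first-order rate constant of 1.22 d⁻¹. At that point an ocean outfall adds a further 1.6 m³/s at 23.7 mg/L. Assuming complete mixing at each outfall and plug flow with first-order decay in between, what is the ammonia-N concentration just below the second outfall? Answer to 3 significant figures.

Mass balance: C = (12.00·0.1400 + 0.5710·38.00) / 12.57 = 23.38/12.57 = 1.860 mg/L; combined flow 12.57 m³/s.
Decay over the reach: 1.860·exp(−kt) = 1.860·0.6297 = 1.171 mg/L.
Second outfall: C = (12.57·1.171 + 1.600·23.70)/14.17 = 3.715 mg/L.

3.71 mg/L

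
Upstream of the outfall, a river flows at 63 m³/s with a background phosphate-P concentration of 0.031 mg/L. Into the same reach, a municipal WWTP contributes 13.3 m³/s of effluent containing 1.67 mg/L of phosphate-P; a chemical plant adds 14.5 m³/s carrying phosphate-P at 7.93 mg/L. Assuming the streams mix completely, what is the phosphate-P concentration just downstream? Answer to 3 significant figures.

After mixing, C = (63.00·0.03100 + 13.30·1.670 + 14.50·7.930) / 90.80 = 139.1/90.80 = 1.532 mg/L.

1.53 mg/L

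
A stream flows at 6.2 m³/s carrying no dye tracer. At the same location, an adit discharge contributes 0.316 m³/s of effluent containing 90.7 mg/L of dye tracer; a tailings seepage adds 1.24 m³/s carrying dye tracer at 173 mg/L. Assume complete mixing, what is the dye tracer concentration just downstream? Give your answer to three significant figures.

Conservation of mass: C = (6.200·0 + 0.3160·90.70 + 1.240·173.0) / 7.756 = 243.2/7.756 = 31.35 mg/L.

31.4 mg/L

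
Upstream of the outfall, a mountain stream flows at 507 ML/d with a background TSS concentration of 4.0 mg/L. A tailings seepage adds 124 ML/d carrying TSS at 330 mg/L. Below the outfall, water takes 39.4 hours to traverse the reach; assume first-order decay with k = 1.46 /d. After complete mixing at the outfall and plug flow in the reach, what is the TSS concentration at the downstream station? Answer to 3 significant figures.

6.19 mg/L

After mixing, C = (507.0·4.000 + 124.0·330.0) / 631.0 = 42950/631.0 = 68.06 mg/L.
First-order decay: C = 68.06·exp(−k·t) = 68.06·0.09101 = 6.194 mg/L.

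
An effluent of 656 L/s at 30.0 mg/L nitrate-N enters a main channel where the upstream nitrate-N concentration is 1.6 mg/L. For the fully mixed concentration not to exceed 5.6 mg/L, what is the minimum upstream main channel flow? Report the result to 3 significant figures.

4000 L/s

Set C_mix = 5.6: (Q·1.600 + 656.0·30.00) / (Q + 656.0) = 5.6
→ Q = 656.0·(30.00 − 5.6)/(5.6 − 1.600) = 4002 L/s.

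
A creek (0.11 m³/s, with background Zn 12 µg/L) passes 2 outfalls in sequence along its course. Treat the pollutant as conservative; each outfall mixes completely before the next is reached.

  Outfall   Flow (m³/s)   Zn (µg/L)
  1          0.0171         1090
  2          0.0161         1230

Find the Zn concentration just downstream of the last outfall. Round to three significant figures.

278 µg/L

Below outfall 1: Q → 0.1271 m³/s, C = (0.1100·12.00 + 0.01710·1090)/0.1271 = 157.0 µg/L.
Below outfall 2: Q → 0.1432 m³/s, C = (0.1271·157.0 + 0.01610·1230)/0.1432 = 277.7 µg/L.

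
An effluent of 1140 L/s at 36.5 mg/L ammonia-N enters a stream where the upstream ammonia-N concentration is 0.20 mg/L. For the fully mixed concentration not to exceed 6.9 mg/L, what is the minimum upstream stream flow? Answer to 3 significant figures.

Set C_mix = 6.9: (Q·0.2000 + 1140·36.50) / (Q + 1140) = 6.9
→ Q = 1140·(36.50 − 6.9)/(6.9 − 0.2000) = 5036 L/s.

5040 L/s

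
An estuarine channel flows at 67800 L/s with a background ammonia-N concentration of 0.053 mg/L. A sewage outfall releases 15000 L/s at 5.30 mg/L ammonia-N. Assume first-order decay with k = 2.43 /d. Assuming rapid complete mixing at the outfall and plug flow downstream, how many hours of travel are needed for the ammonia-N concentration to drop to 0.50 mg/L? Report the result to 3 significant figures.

After mixing, C = (67800·0.05300 + 15000·5.300) / 82800 = 83090/82800 = 1.004 mg/L.
1.004·exp(−k·t) = 0.50 → t = ln(1.004/0.50)/k = 24770 s = 6.881 h.

6.88 h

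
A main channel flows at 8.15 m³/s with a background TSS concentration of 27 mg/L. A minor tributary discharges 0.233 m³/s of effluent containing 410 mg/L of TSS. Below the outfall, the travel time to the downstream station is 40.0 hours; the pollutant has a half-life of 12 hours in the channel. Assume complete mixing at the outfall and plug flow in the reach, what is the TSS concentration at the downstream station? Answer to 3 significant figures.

3.73 mg/L

Flow-weighted average: C = (8.150·27.00 + 0.2330·410.0) / 8.383 = 315.6/8.383 = 37.65 mg/L.
Half-life 12 h → k = ln 2 / 12 = 0.05776 h⁻¹ = 1.386 d⁻¹.
Applying C = C₀e^(−kt): 37.65 × 0.09921 = 3.735 mg/L.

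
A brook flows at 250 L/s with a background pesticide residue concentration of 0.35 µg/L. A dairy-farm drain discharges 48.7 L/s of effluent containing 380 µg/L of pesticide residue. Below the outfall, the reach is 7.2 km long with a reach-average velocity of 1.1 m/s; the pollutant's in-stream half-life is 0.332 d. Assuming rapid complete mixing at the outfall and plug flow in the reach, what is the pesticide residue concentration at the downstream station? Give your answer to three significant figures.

53.1 µg/L

Flow-weighted average: C = (250.0·0.3500 + 48.70·380.0) / 298.7 = 18590/298.7 = 62.25 µg/L.
Travel time t = 7.2·1000 / 1.1 = 6545 s = 1.818 h.
Half-life 0.332 d → k = ln 2 / 0.332 = 2.088 d⁻¹.
Applying C = C₀e^(−kt): 62.25 × 0.8537 = 53.14 µg/L.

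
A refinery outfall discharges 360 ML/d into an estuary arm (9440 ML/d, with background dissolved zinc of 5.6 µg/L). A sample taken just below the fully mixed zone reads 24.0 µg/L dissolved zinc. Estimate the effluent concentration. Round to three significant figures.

506 µg/L

Mass balance: 9440·5.600 + 360.0·Cₑ = 9800·24.00
→ Cₑ = (9800·24.00 − 9440·5.600) / 360.0 = 506.5 µg/L.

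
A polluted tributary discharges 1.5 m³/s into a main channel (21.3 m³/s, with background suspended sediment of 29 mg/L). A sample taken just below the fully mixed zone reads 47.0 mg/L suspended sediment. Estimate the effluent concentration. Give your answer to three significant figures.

303 mg/L

Mass balance: 21.30·29.00 + 1.500·Cₑ = 22.80·47.00
→ Cₑ = (22.80·47.00 − 21.30·29.00) / 1.500 = 302.6 mg/L.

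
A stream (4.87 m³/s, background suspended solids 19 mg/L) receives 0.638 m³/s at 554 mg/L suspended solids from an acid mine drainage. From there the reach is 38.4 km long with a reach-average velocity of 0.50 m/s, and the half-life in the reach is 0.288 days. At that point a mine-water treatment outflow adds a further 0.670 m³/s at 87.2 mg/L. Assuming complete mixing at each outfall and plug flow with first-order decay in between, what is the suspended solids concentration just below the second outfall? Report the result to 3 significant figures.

18.0 mg/L

Mass balance: C = (4.870·19.00 + 0.6380·554.0) / 5.508 = 446.0/5.508 = 80.97 mg/L; combined flow 5.508 m³/s.
Travel time t = 38.4·1000 / 0.50 = 76800 s = 21.33 h.
Half-life 0.288 d → k = ln 2 / 0.288 = 2.407 d⁻¹.
Decay over the reach: 80.97·exp(−kt) = 80.97·0.1177 = 9.533 mg/L.
At the second outfall, C = (5.508·9.533 + 0.6700·87.20) / (5.508 + 0.6700) = 17.96 mg/L.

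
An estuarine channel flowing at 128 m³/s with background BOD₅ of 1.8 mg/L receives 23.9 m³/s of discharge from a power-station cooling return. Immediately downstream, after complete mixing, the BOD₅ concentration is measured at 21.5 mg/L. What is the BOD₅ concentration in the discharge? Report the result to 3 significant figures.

Mass balance: 128.0·1.800 + 23.90·Cₑ = 151.9·21.50
→ Cₑ = (151.9·21.50 − 128.0·1.800) / 23.90 = 127.0 mg/L.

127 mg/L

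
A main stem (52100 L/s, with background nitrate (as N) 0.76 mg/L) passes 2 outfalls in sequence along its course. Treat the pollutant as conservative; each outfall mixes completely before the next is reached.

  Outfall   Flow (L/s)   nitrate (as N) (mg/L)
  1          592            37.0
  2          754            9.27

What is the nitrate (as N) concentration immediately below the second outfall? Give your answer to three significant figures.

1.28 mg/L

After outfall 1: Q = 52100 + 592.0 = 52690 L/s; C = (52100·0.7600 + 592.0·37.00)/52690 = 1.167 mg/L.
After outfall 2: Q = 52690 + 754.0 = 53450 L/s; C = (52690·1.167 + 754.0·9.270)/53450 = 1.281 mg/L.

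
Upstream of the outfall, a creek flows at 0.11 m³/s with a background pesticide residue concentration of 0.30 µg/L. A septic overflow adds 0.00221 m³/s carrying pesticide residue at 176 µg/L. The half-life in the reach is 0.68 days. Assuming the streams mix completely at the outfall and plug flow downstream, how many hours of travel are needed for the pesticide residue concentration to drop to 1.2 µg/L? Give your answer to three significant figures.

Mass balance: C = (0.1100·0.3000 + 0.002210·176.0) / 0.1122 = 0.4220/0.1122 = 3.760 µg/L.
Half-life 0.68 d → k = ln 2 / 0.68 = 1.019 d⁻¹.
3.760·exp(−k·t) = 1.2 → t = ln(3.760/1.2)/k = 96820 s = 26.89 h.

26.9 h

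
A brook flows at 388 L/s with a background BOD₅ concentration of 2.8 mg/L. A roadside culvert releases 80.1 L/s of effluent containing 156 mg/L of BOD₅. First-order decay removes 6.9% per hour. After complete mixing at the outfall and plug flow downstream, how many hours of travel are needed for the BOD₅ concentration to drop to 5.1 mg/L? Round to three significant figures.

Mixed concentration C = ΣQC/ΣQ = (388.0·2.800 + 80.10·156.0) / 468.1 = 13580/468.1 = 29.02 mg/L.
6.9%/h lost → k = −ln(1 − 0.069) = 0.07150 h⁻¹.
29.02·exp(−k·t) = 5.1 → t = ln(29.02/5.1)/k = 87540 s = 24.32 h.

24.3 h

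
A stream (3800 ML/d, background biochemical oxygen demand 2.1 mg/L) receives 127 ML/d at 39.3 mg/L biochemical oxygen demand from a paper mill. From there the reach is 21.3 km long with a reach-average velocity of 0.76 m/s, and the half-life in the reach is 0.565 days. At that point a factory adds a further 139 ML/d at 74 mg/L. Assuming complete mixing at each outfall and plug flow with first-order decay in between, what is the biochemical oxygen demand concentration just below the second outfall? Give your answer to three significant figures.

Mixed concentration C = ΣQC/ΣQ = (3800·2.100 + 127.0·39.30) / 3927 = 12970/3927 = 3.303 mg/L; combined flow 3927 ML/d.
Travel time t = 21.3·1000 / 0.76 = 28030 s = 7.785 h.
Half-life 0.565 d → k = ln 2 / 0.565 = 1.227 d⁻¹.
After decay, C = 3.303 × e^(−kt) = 3.303 × 0.6717 = 2.219 mg/L.
At the second outfall, C = (3927·2.219 + 139.0·74.00) / (3927 + 139.0) = 4.673 mg/L.

4.67 mg/L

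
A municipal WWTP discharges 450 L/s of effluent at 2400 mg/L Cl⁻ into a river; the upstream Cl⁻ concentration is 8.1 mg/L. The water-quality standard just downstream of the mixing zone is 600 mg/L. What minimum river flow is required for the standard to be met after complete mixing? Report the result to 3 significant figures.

1370 L/s

Set C_mix = 600: (Q·8.100 + 450.0·2400) / (Q + 450.0) = 600
→ Q = 450.0·(2400 − 600)/(600 − 8.100) = 1368 L/s.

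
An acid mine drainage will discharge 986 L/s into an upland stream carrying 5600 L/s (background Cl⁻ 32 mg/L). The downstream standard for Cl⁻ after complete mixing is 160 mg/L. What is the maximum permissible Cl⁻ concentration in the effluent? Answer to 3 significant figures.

At the limit, (Qr·Cr + Qe·Cₑ)/(Qr + Qe) = 160:
Cₑ = (6586·160 − 5600·32.00) / 986.0 = 887.0 mg/L.

887 mg/L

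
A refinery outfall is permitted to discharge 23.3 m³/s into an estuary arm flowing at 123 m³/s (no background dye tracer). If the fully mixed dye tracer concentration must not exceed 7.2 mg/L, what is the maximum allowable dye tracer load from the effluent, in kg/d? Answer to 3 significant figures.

91000 kg/d

Mass balance at the limit: 123.0·0 + 23.30·Cₑ = 146.3·7.2 → Cₑ = 45.21 mg/L.
Load = 23.30 m³/s × 45.21 g/m³ × 86 400 s/d = 91010 kg/d.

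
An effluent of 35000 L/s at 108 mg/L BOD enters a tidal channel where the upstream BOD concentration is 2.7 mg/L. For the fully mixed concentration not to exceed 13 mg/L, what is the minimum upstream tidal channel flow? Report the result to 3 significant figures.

Set C_mix = 13: (Q·2.700 + 35000·108.0) / (Q + 35000) = 13
→ Q = 35000·(108.0 − 13)/(13 − 2.700) = 322800 L/s.

323000 L/s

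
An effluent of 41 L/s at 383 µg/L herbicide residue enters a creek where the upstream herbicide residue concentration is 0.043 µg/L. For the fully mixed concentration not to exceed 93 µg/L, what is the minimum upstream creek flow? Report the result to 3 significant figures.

Set C_mix = 93: (Q·0.04300 + 41.00·383.0) / (Q + 41.00) = 93
→ Q = 41.00·(383.0 − 93)/(93 − 0.04300) = 127.9 L/s.

128 L/s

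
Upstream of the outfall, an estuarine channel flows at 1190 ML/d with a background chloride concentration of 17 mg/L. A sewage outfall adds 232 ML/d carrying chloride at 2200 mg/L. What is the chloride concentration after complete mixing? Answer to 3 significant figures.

Mass balance: C = (1190·17.00 + 232.0·2200) / 1422 = 530600/1422 = 373.2 mg/L.

373 mg/L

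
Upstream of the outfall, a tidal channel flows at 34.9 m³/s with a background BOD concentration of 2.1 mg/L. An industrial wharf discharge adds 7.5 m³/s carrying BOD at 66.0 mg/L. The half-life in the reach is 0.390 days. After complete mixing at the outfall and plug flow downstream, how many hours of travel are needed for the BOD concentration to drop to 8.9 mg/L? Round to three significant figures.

5.53 h

Flow-weighted average: C = (34.90·2.100 + 7.500·66.00) / 42.40 = 568.3/42.40 = 13.40 mg/L.
Half-life 0.390 d → k = ln 2 / 0.390 = 1.777 d⁻¹.
13.40·exp(−k·t) = 8.9 → t = ln(13.40/8.9)/k = 19900 s = 5.529 h.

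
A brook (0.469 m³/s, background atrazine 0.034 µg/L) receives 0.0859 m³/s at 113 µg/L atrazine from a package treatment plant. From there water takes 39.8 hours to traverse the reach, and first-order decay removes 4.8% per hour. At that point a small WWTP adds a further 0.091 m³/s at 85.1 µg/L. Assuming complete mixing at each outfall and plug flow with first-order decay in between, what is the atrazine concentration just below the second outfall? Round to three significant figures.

14.1 µg/L

Mass balance: C = (0.4690·0.03400 + 0.08590·113.0) / 0.5549 = 9.723/0.5549 = 17.52 µg/L; combined flow 0.5549 m³/s.
4.8%/h lost → k = −ln(1 − 0.048) = 0.04919 h⁻¹.
Applying C = C₀e^(−kt): 17.52 × 0.1412 = 2.474 µg/L.
Second outfall: C = (0.5549·2.474 + 0.09100·85.10)/0.6459 = 14.11 µg/L.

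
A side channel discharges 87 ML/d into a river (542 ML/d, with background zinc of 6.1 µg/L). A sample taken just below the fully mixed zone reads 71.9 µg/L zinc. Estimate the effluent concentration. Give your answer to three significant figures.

Mass balance: 542.0·6.100 + 87.00·Cₑ = 629.0·71.90
→ Cₑ = (629.0·71.90 − 542.0·6.100) / 87.00 = 481.8 µg/L.

482 µg/L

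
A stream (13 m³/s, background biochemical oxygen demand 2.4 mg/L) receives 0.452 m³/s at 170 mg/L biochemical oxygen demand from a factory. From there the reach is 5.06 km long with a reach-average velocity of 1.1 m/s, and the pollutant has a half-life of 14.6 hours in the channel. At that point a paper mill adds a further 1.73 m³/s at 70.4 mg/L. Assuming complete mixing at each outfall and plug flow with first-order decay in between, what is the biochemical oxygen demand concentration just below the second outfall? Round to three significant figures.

14.7 mg/L

After mixing, C = (13.00·2.400 + 0.4520·170.0) / 13.45 = 108.0/13.45 = 8.032 mg/L; combined flow 13.45 m³/s.
Travel time t = 5.06·1000 / 1.1 = 4600 s = 1.278 h.
Half-life 14.6 h → k = ln 2 / 14.6 = 0.04748 h⁻¹ = 1.139 d⁻¹.
Decay over the reach: 8.032·exp(−kt) = 8.032·0.9411 = 7.559 mg/L.
At the second outfall, C = (13.45·7.559 + 1.730·70.40) / (13.45 + 1.730) = 14.72 mg/L.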